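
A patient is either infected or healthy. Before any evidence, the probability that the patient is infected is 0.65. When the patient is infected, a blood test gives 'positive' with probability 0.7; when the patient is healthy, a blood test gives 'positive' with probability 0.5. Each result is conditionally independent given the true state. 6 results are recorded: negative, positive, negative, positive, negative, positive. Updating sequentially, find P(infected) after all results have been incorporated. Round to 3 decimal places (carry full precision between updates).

After 'negative': P(infected) = 0.3·0.6500 / (0.3·0.6500 + 0.5·0.3500) ≈ 0.5270
After 'positive': P(infected) = 0.7·0.5270 / (0.7·0.5270 + 0.5·0.4730) ≈ 0.6094
After 'negative': P(infected) = 0.3·0.6094 / (0.3·0.6094 + 0.5·0.3906) ≈ 0.4835
After 'positive': P(infected) = 0.7·0.4835 / (0.7·0.4835 + 0.5·0.5165) ≈ 0.5672
After 'negative': P(infected) = 0.3·0.5672 / (0.3·0.5672 + 0.5·0.4328) ≈ 0.4402
After 'positive': P(infected) = 0.7·0.4402 / (0.7·0.4402 + 0.5·0.5598) ≈ 0.5240

0.524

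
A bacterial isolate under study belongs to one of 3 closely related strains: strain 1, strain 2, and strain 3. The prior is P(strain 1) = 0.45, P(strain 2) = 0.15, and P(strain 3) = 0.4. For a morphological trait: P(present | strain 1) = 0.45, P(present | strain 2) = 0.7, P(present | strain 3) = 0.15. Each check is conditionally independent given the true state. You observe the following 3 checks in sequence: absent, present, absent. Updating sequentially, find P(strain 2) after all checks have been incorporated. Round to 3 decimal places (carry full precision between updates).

After 'absent': normaliser = 0.55·0.4500 + 0.3·0.1500 + 0.85·0.4000; P(strain 1) ≈ 0.3913, P(strain 2) ≈ 0.0711, P(strain 3) ≈ 0.5375
After 'present': normaliser = 0.45·0.3913 + 0.7·0.0711 + 0.15·0.5375; P(strain 1) ≈ 0.5745, P(strain 2) ≈ 0.1625, P(strain 3) ≈ 0.2631
After 'absent': normaliser = 0.55·0.5745 + 0.3·0.1625 + 0.85·0.2631; P(strain 1) ≈ 0.5371, P(strain 2) ≈ 0.0829, P(strain 3) ≈ 0.3801

0.083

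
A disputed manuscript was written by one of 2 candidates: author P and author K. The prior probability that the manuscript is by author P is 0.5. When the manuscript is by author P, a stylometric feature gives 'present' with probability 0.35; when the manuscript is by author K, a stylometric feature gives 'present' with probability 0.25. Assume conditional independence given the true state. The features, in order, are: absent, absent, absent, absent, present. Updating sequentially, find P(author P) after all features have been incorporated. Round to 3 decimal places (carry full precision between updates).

After 'absent': P(author P) = 0.65·0.5000 / (0.65·0.5000 + 0.75·0.5000) ≈ 0.4643
After 'absent': P(author P) = 0.65·0.4643 / (0.65·0.4643 + 0.75·0.5357) ≈ 0.4289
After 'absent': P(author P) = 0.65·0.4289 / (0.65·0.4289 + 0.75·0.5711) ≈ 0.3943
After 'absent': P(author P) = 0.65·0.3943 / (0.65·0.3943 + 0.75·0.6057) ≈ 0.3607
After 'present': P(author P) = 0.35·0.3607 / (0.35·0.3607 + 0.25·0.6393) ≈ 0.4413

0.441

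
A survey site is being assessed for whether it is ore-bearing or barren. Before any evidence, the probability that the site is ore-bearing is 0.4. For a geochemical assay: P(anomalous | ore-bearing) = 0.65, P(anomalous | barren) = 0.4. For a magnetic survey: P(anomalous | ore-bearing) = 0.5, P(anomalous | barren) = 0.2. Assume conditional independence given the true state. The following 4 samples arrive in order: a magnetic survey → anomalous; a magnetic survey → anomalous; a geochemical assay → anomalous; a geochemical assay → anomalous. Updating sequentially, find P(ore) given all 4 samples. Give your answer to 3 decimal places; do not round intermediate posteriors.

After a magnetic survey='anomalous': P(ore) = 0.5·0.4000 / (0.5·0.4000 + 0.2·0.6000) ≈ 0.6250
After a magnetic survey='anomalous': P(ore) = 0.5·0.6250 / (0.5·0.6250 + 0.2·0.3750) ≈ 0.8065
After a geochemical assay='anomalous': P(ore) = 0.65·0.8065 / (0.65·0.8065 + 0.4·0.1935) ≈ 0.8713
After a geochemical assay='anomalous': P(ore) = 0.65·0.8713 / (0.65·0.8713 + 0.4·0.1287) ≈ 0.9167

0.917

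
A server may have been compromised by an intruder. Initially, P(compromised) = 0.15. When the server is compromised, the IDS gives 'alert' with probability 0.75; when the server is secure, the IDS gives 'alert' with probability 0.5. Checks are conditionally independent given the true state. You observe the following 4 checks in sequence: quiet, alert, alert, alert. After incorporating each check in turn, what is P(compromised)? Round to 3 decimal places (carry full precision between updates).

0.229

After 'quiet': P(compromised) = 0.25·0.1500 / (0.25·0.1500 + 0.5·0.8500) ≈ 0.0811
After 'alert': P(compromised) = 0.75·0.0811 / (0.75·0.0811 + 0.5·0.9189) ≈ 0.1169
After 'alert': P(compromised) = 0.75·0.1169 / (0.75·0.1169 + 0.5·0.8831) ≈ 0.1656
After 'alert': P(compromised) = 0.75·0.1656 / (0.75·0.1656 + 0.5·0.8344) ≈ 0.2295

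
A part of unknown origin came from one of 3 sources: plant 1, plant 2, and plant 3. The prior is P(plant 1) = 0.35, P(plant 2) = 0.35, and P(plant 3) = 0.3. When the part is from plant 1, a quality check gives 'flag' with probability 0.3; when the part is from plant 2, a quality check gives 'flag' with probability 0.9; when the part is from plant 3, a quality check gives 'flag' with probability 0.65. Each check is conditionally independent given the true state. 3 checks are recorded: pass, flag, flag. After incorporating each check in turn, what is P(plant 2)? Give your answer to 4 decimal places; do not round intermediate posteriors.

0.2992

Apply Bayes' rule sequentially, carrying P(plant 2) forward.
After 'pass': normaliser = 0.7·0.3500 + 0.1·0.3500 + 0.35·0.3000; P(plant 1) ≈ 0.6364, P(plant 2) ≈ 0.0909, P(plant 3) ≈ 0.2727
After 'flag': normaliser = 0.3·0.6364 + 0.9·0.0909 + 0.65·0.2727; P(plant 1) ≈ 0.4242, P(plant 2) ≈ 0.1818, P(plant 3) ≈ 0.3939
After 'flag': normaliser = 0.3·0.4242 + 0.9·0.1818 + 0.65·0.3939; P(plant 1) ≈ 0.2327, P(plant 2) ≈ 0.2992, P(plant 3) ≈ 0.4681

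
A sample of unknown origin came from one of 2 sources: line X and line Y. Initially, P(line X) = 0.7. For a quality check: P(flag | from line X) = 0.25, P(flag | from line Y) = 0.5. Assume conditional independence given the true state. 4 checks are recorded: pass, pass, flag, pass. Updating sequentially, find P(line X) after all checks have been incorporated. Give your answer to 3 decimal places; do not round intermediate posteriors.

0.797

After 'pass': P(line X) = 0.75·0.7000 / (0.75·0.7000 + 0.5·0.3000) ≈ 0.7778
After 'pass': P(line X) = 0.75·0.7778 / (0.75·0.7778 + 0.5·0.2222) ≈ 0.8400
After 'flag': P(line X) = 0.25·0.8400 / (0.25·0.8400 + 0.5·0.1600) ≈ 0.7241
After 'pass': P(line X) = 0.75·0.7241 / (0.75·0.7241 + 0.5·0.2759) ≈ 0.7975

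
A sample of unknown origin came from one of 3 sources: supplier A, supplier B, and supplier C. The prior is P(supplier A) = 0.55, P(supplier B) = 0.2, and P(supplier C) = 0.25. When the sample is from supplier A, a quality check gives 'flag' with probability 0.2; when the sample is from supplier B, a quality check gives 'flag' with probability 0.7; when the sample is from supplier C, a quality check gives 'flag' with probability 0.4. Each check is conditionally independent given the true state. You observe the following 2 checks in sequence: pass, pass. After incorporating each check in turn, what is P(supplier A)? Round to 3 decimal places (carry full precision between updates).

0.765

After 'pass': normaliser = 0.8·0.5500 + 0.3·0.2000 + 0.6·0.2500; P(supplier A) ≈ 0.6769, P(supplier B) ≈ 0.0923, P(supplier C) ≈ 0.2308
After 'pass': normaliser = 0.8·0.6769 + 0.3·0.0923 + 0.6·0.2308; P(supplier A) ≈ 0.7652, P(supplier B) ≈ 0.0391, P(supplier C) ≈ 0.1957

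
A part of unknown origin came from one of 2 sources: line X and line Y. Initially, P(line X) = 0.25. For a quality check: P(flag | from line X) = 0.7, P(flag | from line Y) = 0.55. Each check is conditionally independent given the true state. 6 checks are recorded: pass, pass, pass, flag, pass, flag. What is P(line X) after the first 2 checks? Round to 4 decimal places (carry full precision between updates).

After 'pass': P(line X) = 0.3·0.2500 / (0.3·0.2500 + 0.45·0.7500) ≈ 0.1818
After 'pass': P(line X) = 0.3·0.1818 / (0.3·0.1818 + 0.45·0.8182) ≈ 0.1290

0.1290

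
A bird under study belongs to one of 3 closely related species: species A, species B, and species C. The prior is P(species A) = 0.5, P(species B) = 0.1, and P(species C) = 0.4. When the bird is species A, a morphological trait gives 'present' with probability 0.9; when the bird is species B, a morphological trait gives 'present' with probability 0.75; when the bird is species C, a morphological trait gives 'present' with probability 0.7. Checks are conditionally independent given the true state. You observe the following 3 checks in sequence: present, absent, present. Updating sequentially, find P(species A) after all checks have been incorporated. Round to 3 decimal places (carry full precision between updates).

0.357

After 'present': normaliser = 0.9·0.5000 + 0.75·0.1000 + 0.7·0.4000; P(species A) ≈ 0.5590, P(species B) ≈ 0.0932, P(species C) ≈ 0.3478
After 'absent': normaliser = 0.1·0.5590 + 0.25·0.0932 + 0.3·0.3478; P(species A) ≈ 0.3046, P(species B) ≈ 0.1269, P(species C) ≈ 0.5685
After 'present': normaliser = 0.9·0.3046 + 0.75·0.1269 + 0.7·0.5685; P(species A) ≈ 0.3573, P(species B) ≈ 0.1240, P(species C) ≈ 0.5187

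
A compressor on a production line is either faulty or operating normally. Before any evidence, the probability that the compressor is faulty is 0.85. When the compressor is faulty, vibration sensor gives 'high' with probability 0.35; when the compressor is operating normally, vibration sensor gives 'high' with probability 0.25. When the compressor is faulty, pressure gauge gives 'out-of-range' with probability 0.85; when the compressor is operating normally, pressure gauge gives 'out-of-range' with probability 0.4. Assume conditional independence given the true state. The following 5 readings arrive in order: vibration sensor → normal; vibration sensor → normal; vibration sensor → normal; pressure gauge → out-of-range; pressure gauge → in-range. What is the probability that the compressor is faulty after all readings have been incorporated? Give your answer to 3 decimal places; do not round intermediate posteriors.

Apply Bayes' rule sequentially, carrying P(faulty) forward.
After vibration sensor='normal': P(faulty) = 0.65·0.8500 / (0.65·0.8500 + 0.75·0.1500) ≈ 0.8308
After vibration sensor='normal': P(faulty) = 0.65·0.8308 / (0.65·0.8308 + 0.75·0.1692) ≈ 0.8098
After vibration sensor='normal': P(faulty) = 0.65·0.8098 / (0.65·0.8098 + 0.75·0.1902) ≈ 0.7867
After pressure gauge='out-of-range': P(faulty) = 0.85·0.7867 / (0.85·0.7867 + 0.4·0.2133) ≈ 0.8869
After pressure gauge='in-range': P(faulty) = 0.15·0.8869 / (0.15·0.8869 + 0.6·0.1131) ≈ 0.6621

0.662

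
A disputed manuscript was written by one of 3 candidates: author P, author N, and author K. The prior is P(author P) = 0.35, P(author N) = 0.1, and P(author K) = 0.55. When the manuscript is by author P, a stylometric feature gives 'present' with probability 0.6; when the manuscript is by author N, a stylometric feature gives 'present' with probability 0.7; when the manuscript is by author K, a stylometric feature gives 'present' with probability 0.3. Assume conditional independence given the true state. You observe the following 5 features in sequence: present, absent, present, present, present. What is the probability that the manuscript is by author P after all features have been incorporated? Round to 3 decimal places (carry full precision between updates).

0.637

Each posterior becomes the prior for the next update.
After 'present': normaliser = 0.6·0.3500 + 0.7·0.1000 + 0.3·0.5500; P(author P) ≈ 0.4719, P(author N) ≈ 0.1573, P(author K) ≈ 0.3708
After 'absent': normaliser = 0.4·0.4719 + 0.3·0.1573 + 0.7·0.3708; P(author P) ≈ 0.3810, P(author N) ≈ 0.0952, P(author K) ≈ 0.5238
After 'present': normaliser = 0.6·0.3810 + 0.7·0.0952 + 0.3·0.5238; P(author P) ≈ 0.5053, P(author N) ≈ 0.1474, P(author K) ≈ 0.3474
After 'present': normaliser = 0.6·0.5053 + 0.7·0.1474 + 0.3·0.3474; P(author P) ≈ 0.5938, P(author N) ≈ 0.2021, P(author K) ≈ 0.2041
After 'present': normaliser = 0.6·0.5938 + 0.7·0.2021 + 0.3·0.2041; P(author P) ≈ 0.6374, P(author N) ≈ 0.2530, P(author K) ≈ 0.1096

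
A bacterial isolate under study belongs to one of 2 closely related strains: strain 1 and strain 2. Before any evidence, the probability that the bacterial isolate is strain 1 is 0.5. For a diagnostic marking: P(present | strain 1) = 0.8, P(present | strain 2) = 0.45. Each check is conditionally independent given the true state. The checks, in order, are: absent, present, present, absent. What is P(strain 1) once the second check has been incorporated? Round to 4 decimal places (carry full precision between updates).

After 'absent': P(strain 1) = 0.2·0.5000 / (0.2·0.5000 + 0.55·0.5000) ≈ 0.2667
After 'present': P(strain 1) = 0.8·0.2667 / (0.8·0.2667 + 0.45·0.7333) ≈ 0.3926

0.3926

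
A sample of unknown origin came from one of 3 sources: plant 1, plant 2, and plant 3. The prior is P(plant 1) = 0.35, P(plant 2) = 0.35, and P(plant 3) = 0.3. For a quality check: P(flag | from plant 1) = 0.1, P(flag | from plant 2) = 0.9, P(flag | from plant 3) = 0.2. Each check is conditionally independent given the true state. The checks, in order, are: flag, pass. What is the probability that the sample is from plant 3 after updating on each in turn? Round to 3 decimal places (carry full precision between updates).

0.432

After 'flag': normaliser = 0.1·0.3500 + 0.9·0.3500 + 0.2·0.3000; P(plant 1) ≈ 0.0854, P(plant 2) ≈ 0.7683, P(plant 3) ≈ 0.1463
After 'pass': normaliser = 0.9·0.0854 + 0.1·0.7683 + 0.8·0.1463; P(plant 1) ≈ 0.2838, P(plant 2) ≈ 0.2838, P(plant 3) ≈ 0.4324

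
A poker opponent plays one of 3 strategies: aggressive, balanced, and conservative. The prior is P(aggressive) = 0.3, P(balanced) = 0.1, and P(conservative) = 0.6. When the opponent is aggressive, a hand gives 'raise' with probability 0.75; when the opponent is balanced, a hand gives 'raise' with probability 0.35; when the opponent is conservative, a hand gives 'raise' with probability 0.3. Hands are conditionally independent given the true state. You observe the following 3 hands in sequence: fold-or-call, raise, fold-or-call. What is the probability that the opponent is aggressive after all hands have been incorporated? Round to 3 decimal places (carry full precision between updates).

Each posterior becomes the prior for the next update.
After 'fold-or-call': normaliser = 0.25·0.3000 + 0.65·0.1000 + 0.7·0.6000; P(aggressive) ≈ 0.1339, P(balanced) ≈ 0.1161, P(conservative) ≈ 0.7500
After 'raise': normaliser = 0.75·0.1339 + 0.35·0.1161 + 0.3·0.7500; P(aggressive) ≈ 0.2744, P(balanced) ≈ 0.1110, P(conservative) ≈ 0.6146
After 'fold-or-call': normaliser = 0.25·0.2744 + 0.65·0.1110 + 0.7·0.6146; P(aggressive) ≈ 0.1201, P(balanced) ≈ 0.1263, P(conservative) ≈ 0.7535

0.120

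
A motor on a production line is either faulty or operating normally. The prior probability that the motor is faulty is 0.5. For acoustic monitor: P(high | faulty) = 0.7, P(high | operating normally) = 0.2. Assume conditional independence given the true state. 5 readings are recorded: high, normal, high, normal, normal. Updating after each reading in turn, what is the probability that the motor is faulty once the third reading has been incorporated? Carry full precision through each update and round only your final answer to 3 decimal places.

0.821

After 'high': P(faulty) = 0.7·0.5000 / (0.7·0.5000 + 0.2·0.5000) ≈ 0.7778
After 'normal': P(faulty) = 0.3·0.7778 / (0.3·0.7778 + 0.8·0.2222) ≈ 0.5676
After 'high': P(faulty) = 0.7·0.5676 / (0.7·0.5676 + 0.2·0.4324) ≈ 0.8212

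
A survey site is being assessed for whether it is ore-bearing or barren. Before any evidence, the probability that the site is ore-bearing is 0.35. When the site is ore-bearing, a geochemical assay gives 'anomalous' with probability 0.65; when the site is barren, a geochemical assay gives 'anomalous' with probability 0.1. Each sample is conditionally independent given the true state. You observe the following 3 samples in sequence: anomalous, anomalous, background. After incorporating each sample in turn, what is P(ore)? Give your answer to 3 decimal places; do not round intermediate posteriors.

0.898

After 'anomalous': P(ore) = 0.65·0.3500 / (0.65·0.3500 + 0.1·0.6500) ≈ 0.7778
After 'anomalous': P(ore) = 0.65·0.7778 / (0.65·0.7778 + 0.1·0.2222) ≈ 0.9579
After 'background': P(ore) = 0.35·0.9579 / (0.35·0.9579 + 0.9·0.0421) ≈ 0.8984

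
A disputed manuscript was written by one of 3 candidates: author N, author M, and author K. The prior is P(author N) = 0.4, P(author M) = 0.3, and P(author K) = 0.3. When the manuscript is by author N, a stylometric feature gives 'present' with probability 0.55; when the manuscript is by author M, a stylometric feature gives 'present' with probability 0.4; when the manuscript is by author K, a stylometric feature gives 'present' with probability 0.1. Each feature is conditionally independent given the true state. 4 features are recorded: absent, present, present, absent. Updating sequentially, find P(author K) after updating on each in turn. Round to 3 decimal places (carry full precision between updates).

After 'absent': normaliser = 0.45·0.4000 + 0.6·0.3000 + 0.9·0.3000; P(author N) ≈ 0.2857, P(author M) ≈ 0.2857, P(author K) ≈ 0.4286
After 'present': normaliser = 0.55·0.2857 + 0.4·0.2857 + 0.1·0.4286; P(author N) ≈ 0.5000, P(author M) ≈ 0.3636, P(author K) ≈ 0.1364
After 'present': normaliser = 0.55·0.5000 + 0.4·0.3636 + 0.1·0.1364; P(author N) ≈ 0.6335, P(author M) ≈ 0.3351, P(author K) ≈ 0.0314
After 'absent': normaliser = 0.45·0.6335 + 0.6·0.3351 + 0.9·0.0314; P(author N) ≈ 0.5542, P(author M) ≈ 0.3908, P(author K) ≈ 0.0550

0.055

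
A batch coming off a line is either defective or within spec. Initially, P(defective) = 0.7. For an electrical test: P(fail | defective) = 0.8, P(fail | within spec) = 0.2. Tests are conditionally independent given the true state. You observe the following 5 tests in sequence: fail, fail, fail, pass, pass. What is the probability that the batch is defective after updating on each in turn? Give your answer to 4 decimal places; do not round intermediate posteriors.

0.9032

Apply Bayes' rule sequentially, carrying P(defective) forward.
After 'fail': P(defective) = 0.8·0.7000 / (0.8·0.7000 + 0.2·0.3000) ≈ 0.9032
After 'fail': P(defective) = 0.8·0.9032 / (0.8·0.9032 + 0.2·0.0968) ≈ 0.9739
After 'fail': P(defective) = 0.8·0.9739 / (0.8·0.9739 + 0.2·0.0261) ≈ 0.9933
After 'pass': P(defective) = 0.2·0.9933 / (0.2·0.9933 + 0.8·0.0067) ≈ 0.9739
After 'pass': P(defective) = 0.2·0.9739 / (0.2·0.9739 + 0.8·0.0261) ≈ 0.9032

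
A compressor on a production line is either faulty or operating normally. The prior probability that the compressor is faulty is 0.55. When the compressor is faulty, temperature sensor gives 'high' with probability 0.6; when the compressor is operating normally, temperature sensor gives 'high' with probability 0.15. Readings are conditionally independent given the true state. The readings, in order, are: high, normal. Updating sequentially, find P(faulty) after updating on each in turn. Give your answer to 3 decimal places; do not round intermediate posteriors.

0.697

After 'high': P(faulty) = 0.6·0.5500 / (0.6·0.5500 + 0.15·0.4500) ≈ 0.8302
After 'normal': P(faulty) = 0.4·0.8302 / (0.4·0.8302 + 0.85·0.1698) ≈ 0.6970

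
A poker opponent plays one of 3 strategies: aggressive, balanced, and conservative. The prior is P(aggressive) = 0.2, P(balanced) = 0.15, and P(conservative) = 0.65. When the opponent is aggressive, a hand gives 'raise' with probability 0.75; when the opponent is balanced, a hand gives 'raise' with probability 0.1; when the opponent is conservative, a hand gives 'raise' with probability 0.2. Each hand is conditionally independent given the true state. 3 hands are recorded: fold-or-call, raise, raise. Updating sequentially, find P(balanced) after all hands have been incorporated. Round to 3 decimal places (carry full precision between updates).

After 'fold-or-call': normaliser = 0.25·0.2000 + 0.9·0.1500 + 0.8·0.6500; P(aggressive) ≈ 0.0709, P(balanced) ≈ 0.1915, P(conservative) ≈ 0.7376
After 'raise': normaliser = 0.75·0.0709 + 0.1·0.1915 + 0.2·0.7376; P(aggressive) ≈ 0.2419, P(balanced) ≈ 0.0871, P(conservative) ≈ 0.6710
After 'raise': normaliser = 0.75·0.2419 + 0.1·0.0871 + 0.2·0.6710; P(aggressive) ≈ 0.5594, P(balanced) ≈ 0.0269, P(conservative) ≈ 0.4137

0.027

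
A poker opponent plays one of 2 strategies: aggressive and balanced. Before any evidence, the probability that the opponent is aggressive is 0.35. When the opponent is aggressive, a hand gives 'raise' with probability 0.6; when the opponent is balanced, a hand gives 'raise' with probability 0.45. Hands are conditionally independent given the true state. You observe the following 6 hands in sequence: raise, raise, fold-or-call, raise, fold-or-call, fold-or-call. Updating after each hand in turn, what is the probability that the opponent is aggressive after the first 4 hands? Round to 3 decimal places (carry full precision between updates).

After 'raise': P(aggressive) = 0.6·0.3500 / (0.6·0.3500 + 0.45·0.6500) ≈ 0.4179
After 'raise': P(aggressive) = 0.6·0.4179 / (0.6·0.4179 + 0.45·0.5821) ≈ 0.4891
After 'fold-or-call': P(aggressive) = 0.4·0.4891 / (0.4·0.4891 + 0.55·0.5109) ≈ 0.4104
After 'raise': P(aggressive) = 0.6·0.4104 / (0.6·0.4104 + 0.45·0.5896) ≈ 0.4814

0.481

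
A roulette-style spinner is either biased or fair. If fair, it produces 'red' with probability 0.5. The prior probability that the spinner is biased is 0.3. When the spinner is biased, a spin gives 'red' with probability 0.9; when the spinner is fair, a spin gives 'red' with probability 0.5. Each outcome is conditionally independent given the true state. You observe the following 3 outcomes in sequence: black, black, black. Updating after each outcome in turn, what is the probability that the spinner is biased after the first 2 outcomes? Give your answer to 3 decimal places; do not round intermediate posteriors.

After 'black': P(biased) = 0.1·0.3000 / (0.1·0.3000 + 0.5·0.7000) ≈ 0.0789
After 'black': P(biased) = 0.1·0.0789 / (0.1·0.0789 + 0.5·0.9211) ≈ 0.0169

0.017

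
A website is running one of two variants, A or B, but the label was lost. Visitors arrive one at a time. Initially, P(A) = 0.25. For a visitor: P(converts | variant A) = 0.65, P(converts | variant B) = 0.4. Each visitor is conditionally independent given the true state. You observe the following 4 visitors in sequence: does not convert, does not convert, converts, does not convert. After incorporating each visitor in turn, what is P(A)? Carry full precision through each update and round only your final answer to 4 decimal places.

0.0971

After 'does not convert': P(A) = 0.35·0.2500 / (0.35·0.2500 + 0.6·0.7500) ≈ 0.1628
After 'does not convert': P(A) = 0.35·0.1628 / (0.35·0.1628 + 0.6·0.8372) ≈ 0.1019
After 'converts': P(A) = 0.65·0.1019 / (0.65·0.1019 + 0.4·0.8981) ≈ 0.1556
After 'does not convert': P(A) = 0.35·0.1556 / (0.35·0.1556 + 0.6·0.8444) ≈ 0.0971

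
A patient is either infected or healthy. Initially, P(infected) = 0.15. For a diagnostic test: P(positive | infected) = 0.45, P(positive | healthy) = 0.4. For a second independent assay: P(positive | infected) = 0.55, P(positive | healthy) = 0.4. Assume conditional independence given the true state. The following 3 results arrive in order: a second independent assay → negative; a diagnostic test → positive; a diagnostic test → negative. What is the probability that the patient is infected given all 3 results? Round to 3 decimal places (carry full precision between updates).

Apply Bayes' rule sequentially, carrying P(infected) forward.
After a second independent assay='negative': P(infected) = 0.45·0.1500 / (0.45·0.1500 + 0.6·0.8500) ≈ 0.1169
After a diagnostic test='positive': P(infected) = 0.45·0.1169 / (0.45·0.1169 + 0.4·0.8831) ≈ 0.1296
After a diagnostic test='negative': P(infected) = 0.55·0.1296 / (0.55·0.1296 + 0.6·0.8704) ≈ 0.1201

0.120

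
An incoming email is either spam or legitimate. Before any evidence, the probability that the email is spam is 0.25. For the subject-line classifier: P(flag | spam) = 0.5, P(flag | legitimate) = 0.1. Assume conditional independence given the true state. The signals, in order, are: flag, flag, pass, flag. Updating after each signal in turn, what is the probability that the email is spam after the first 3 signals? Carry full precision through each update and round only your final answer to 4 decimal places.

After 'flag': P(spam) = 0.5·0.2500 / (0.5·0.2500 + 0.1·0.7500) ≈ 0.6250
After 'flag': P(spam) = 0.5·0.6250 / (0.5·0.6250 + 0.1·0.3750) ≈ 0.8929
After 'pass': P(spam) = 0.5·0.8929 / (0.5·0.8929 + 0.9·0.1071) ≈ 0.8224

0.8224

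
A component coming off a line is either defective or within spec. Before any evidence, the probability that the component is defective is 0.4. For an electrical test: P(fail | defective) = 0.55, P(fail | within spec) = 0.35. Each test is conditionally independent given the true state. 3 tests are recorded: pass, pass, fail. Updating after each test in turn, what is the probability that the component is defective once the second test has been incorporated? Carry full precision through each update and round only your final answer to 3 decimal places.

After 'pass': P(defective) = 0.45·0.4000 / (0.45·0.4000 + 0.65·0.6000) ≈ 0.3158
After 'pass': P(defective) = 0.45·0.3158 / (0.45·0.3158 + 0.65·0.6842) ≈ 0.2422

0.242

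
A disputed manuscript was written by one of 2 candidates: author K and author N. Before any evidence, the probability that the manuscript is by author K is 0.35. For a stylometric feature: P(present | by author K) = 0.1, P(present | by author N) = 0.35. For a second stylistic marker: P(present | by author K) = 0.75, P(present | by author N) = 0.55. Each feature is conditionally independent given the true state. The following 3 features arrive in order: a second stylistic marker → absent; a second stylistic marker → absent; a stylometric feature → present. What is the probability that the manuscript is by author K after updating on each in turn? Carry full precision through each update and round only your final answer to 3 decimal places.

Apply Bayes' rule sequentially, carrying P(author K) forward.
After a second stylistic marker='absent': P(author K) = 0.25·0.3500 / (0.25·0.3500 + 0.45·0.6500) ≈ 0.2303
After a second stylistic marker='absent': P(author K) = 0.25·0.2303 / (0.25·0.2303 + 0.45·0.7697) ≈ 0.1425
After a stylometric feature='present': P(author K) = 0.1·0.1425 / (0.1·0.1425 + 0.35·0.8575) ≈ 0.0453

0.045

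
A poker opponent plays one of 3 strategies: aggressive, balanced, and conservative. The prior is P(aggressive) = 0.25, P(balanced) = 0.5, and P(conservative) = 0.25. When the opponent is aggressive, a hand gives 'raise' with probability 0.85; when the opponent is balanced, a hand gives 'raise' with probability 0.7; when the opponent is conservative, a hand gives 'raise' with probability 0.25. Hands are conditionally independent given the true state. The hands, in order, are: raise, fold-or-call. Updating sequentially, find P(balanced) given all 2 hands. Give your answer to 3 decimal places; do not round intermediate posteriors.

Apply Bayes' rule sequentially, carrying P(balanced) forward.
After 'raise': normaliser = 0.85·0.2500 + 0.7·0.5000 + 0.25·0.2500; P(aggressive) ≈ 0.3400, P(balanced) ≈ 0.5600, P(conservative) ≈ 0.1000
After 'fold-or-call': normaliser = 0.15·0.3400 + 0.3·0.5600 + 0.75·0.1000; P(aggressive) ≈ 0.1735, P(balanced) ≈ 0.5714, P(conservative) ≈ 0.2551

0.571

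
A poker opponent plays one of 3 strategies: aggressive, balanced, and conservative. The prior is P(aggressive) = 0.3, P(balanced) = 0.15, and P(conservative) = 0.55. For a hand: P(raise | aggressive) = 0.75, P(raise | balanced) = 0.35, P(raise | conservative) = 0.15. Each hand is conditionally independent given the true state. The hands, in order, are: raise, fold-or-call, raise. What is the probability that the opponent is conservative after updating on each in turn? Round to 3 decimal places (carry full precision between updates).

After 'raise': normaliser = 0.75·0.3000 + 0.35·0.1500 + 0.15·0.5500; P(aggressive) ≈ 0.6250, P(balanced) ≈ 0.1458, P(conservative) ≈ 0.2292
After 'fold-or-call': normaliser = 0.25·0.6250 + 0.65·0.1458 + 0.85·0.2292; P(aggressive) ≈ 0.3505, P(balanced) ≈ 0.2126, P(conservative) ≈ 0.4369
After 'raise': normaliser = 0.75·0.3505 + 0.35·0.2126 + 0.15·0.4369; P(aggressive) ≈ 0.6526, P(balanced) ≈ 0.1847, P(conservative) ≈ 0.1627

0.163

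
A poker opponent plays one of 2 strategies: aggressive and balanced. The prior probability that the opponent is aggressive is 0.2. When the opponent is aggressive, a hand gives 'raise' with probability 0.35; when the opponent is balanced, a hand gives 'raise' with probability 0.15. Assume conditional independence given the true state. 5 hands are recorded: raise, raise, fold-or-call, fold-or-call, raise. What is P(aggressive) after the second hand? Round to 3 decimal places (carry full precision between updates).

After 'raise': P(aggressive) = 0.35·0.2000 / (0.35·0.2000 + 0.15·0.8000) ≈ 0.3684
After 'raise': P(aggressive) = 0.35·0.3684 / (0.35·0.3684 + 0.15·0.6316) ≈ 0.5765

0.576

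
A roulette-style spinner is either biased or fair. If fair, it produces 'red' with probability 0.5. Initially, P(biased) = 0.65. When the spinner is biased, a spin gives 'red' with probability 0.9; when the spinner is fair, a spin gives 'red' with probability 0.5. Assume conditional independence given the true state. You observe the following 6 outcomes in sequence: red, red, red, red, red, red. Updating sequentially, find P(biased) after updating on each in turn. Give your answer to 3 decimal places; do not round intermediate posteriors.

Each posterior becomes the prior for the next update.
After 'red': P(biased) = 0.9·0.6500 / (0.9·0.6500 + 0.5·0.3500) ≈ 0.7697
After 'red': P(biased) = 0.9·0.7697 / (0.9·0.7697 + 0.5·0.2303) ≈ 0.8575
After 'red': P(biased) = 0.9·0.8575 / (0.9·0.8575 + 0.5·0.1425) ≈ 0.9155
After 'red': P(biased) = 0.9·0.9155 / (0.9·0.9155 + 0.5·0.0845) ≈ 0.9512
After 'red': P(biased) = 0.9·0.9512 / (0.9·0.9512 + 0.5·0.0488) ≈ 0.9723
After 'red': P(biased) = 0.9·0.9723 / (0.9·0.9723 + 0.5·0.0277) ≈ 0.9844

0.984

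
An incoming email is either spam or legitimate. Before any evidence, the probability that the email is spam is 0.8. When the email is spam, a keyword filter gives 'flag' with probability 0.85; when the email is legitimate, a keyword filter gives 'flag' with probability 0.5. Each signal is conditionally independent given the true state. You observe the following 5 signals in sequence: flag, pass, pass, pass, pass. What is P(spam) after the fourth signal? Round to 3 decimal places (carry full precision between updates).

0.155

After 'flag': P(spam) = 0.85·0.8000 / (0.85·0.8000 + 0.5·0.2000) ≈ 0.8718
After 'pass': P(spam) = 0.15·0.8718 / (0.15·0.8718 + 0.5·0.1282) ≈ 0.6711
After 'pass': P(spam) = 0.15·0.6711 / (0.15·0.6711 + 0.5·0.3289) ≈ 0.3797
After 'pass': P(spam) = 0.15·0.3797 / (0.15·0.3797 + 0.5·0.6203) ≈ 0.1551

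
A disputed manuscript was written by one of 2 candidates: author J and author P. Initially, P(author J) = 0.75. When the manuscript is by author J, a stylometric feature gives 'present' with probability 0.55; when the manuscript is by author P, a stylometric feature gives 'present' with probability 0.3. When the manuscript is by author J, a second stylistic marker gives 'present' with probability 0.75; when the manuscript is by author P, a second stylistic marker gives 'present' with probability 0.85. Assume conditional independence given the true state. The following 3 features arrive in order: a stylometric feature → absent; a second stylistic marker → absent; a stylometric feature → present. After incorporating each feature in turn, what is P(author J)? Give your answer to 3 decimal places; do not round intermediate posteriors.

0.855

After a stylometric feature='absent': P(author J) = 0.45·0.7500 / (0.45·0.7500 + 0.7·0.2500) ≈ 0.6585
After a second stylistic marker='absent': P(author J) = 0.25·0.6585 / (0.25·0.6585 + 0.15·0.3415) ≈ 0.7627
After a stylometric feature='present': P(author J) = 0.55·0.7627 / (0.55·0.7627 + 0.3·0.2373) ≈ 0.8549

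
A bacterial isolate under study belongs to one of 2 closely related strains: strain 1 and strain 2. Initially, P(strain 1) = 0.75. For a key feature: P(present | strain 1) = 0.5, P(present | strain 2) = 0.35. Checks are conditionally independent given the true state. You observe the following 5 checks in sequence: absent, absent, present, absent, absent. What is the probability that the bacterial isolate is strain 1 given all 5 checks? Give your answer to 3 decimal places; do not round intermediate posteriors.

Each posterior becomes the prior for the next update.
After 'absent': P(strain 1) = 0.5·0.7500 / (0.5·0.7500 + 0.65·0.2500) ≈ 0.6977
After 'absent': P(strain 1) = 0.5·0.6977 / (0.5·0.6977 + 0.65·0.3023) ≈ 0.6397
After 'present': P(strain 1) = 0.5·0.6397 / (0.5·0.6397 + 0.35·0.3603) ≈ 0.7172
After 'absent': P(strain 1) = 0.5·0.7172 / (0.5·0.7172 + 0.65·0.2828) ≈ 0.6611
After 'absent': P(strain 1) = 0.5·0.6611 / (0.5·0.6611 + 0.65·0.3389) ≈ 0.6001

0.600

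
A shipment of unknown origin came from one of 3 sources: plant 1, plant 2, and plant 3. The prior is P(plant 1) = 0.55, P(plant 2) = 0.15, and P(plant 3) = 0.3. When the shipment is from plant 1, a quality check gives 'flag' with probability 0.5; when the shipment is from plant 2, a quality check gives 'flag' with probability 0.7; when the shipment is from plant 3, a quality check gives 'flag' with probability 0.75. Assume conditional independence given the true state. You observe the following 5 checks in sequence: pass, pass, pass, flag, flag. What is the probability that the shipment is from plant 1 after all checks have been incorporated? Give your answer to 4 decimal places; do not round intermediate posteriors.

0.7881

Apply Bayes' rule sequentially, carrying P(plant 1) forward.
After 'pass': normaliser = 0.5·0.5500 + 0.3·0.1500 + 0.25·0.3000; P(plant 1) ≈ 0.6962, P(plant 2) ≈ 0.1139, P(plant 3) ≈ 0.1899
After 'pass': normaliser = 0.5·0.6962 + 0.3·0.1139 + 0.25·0.1899; P(plant 1) ≈ 0.8100, P(plant 2) ≈ 0.0795, P(plant 3) ≈ 0.1105
After 'pass': normaliser = 0.5·0.8100 + 0.3·0.0795 + 0.25·0.1105; P(plant 1) ≈ 0.8872, P(plant 2) ≈ 0.0523, P(plant 3) ≈ 0.0605
After 'flag': normaliser = 0.5·0.8872 + 0.7·0.0523 + 0.75·0.0605; P(plant 1) ≈ 0.8441, P(plant 2) ≈ 0.0696, P(plant 3) ≈ 0.0863
After 'flag': normaliser = 0.5·0.8441 + 0.7·0.0696 + 0.75·0.0863; P(plant 1) ≈ 0.7881, P(plant 2) ≈ 0.0910, P(plant 3) ≈ 0.1209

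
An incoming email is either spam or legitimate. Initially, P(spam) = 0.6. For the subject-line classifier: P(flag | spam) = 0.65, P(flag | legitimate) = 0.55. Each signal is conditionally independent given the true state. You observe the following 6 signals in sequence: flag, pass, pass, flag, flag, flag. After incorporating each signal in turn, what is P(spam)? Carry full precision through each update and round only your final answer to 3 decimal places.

After 'flag': P(spam) = 0.65·0.6000 / (0.65·0.6000 + 0.55·0.4000) ≈ 0.6393
After 'pass': P(spam) = 0.35·0.6393 / (0.35·0.6393 + 0.45·0.3607) ≈ 0.5796
After 'pass': P(spam) = 0.35·0.5796 / (0.35·0.5796 + 0.45·0.4204) ≈ 0.5175
After 'flag': P(spam) = 0.65·0.5175 / (0.65·0.5175 + 0.55·0.4825) ≈ 0.5590
After 'flag': P(spam) = 0.65·0.5590 / (0.65·0.5590 + 0.55·0.4410) ≈ 0.5996
After 'flag': P(spam) = 0.65·0.5996 / (0.65·0.5996 + 0.55·0.4004) ≈ 0.6390

0.639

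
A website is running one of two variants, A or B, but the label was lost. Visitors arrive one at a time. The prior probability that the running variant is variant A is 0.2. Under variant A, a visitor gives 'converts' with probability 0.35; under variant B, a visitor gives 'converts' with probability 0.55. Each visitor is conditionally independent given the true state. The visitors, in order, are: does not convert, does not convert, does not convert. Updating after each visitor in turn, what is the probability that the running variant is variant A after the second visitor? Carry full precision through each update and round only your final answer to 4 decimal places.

0.3428

After 'does not convert': P(A) = 0.65·0.2000 / (0.65·0.2000 + 0.45·0.8000) ≈ 0.2653
After 'does not convert': P(A) = 0.65·0.2653 / (0.65·0.2653 + 0.45·0.7347) ≈ 0.3428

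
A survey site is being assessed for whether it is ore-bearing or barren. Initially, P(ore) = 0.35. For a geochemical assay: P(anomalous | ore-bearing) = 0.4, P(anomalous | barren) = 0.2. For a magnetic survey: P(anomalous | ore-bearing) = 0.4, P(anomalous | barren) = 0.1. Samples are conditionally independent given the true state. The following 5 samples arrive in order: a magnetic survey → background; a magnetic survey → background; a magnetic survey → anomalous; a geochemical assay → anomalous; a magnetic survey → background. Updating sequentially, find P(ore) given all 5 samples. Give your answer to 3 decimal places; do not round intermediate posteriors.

After a magnetic survey='background': P(ore) = 0.6·0.3500 / (0.6·0.3500 + 0.9·0.6500) ≈ 0.2642
After a magnetic survey='background': P(ore) = 0.6·0.2642 / (0.6·0.2642 + 0.9·0.7358) ≈ 0.1931
After a magnetic survey='anomalous': P(ore) = 0.4·0.1931 / (0.4·0.1931 + 0.1·0.8069) ≈ 0.4891
After a geochemical assay='anomalous': P(ore) = 0.4·0.4891 / (0.4·0.4891 + 0.2·0.5109) ≈ 0.6569
After a magnetic survey='background': P(ore) = 0.6·0.6569 / (0.6·0.6569 + 0.9·0.3431) ≈ 0.5607

0.561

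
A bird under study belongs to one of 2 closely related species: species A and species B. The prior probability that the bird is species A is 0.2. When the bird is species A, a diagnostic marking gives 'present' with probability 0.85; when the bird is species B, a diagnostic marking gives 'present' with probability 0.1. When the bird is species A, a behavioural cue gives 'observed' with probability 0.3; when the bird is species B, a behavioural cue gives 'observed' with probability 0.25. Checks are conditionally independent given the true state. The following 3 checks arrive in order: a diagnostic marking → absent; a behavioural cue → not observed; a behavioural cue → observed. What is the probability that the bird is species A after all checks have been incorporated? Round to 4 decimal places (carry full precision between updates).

0.0446

After a diagnostic marking='absent': P(species A) = 0.15·0.2000 / (0.15·0.2000 + 0.9·0.8000) ≈ 0.0400
After a behavioural cue='not observed': P(species A) = 0.7·0.0400 / (0.7·0.0400 + 0.75·0.9600) ≈ 0.0374
After a behavioural cue='observed': P(species A) = 0.3·0.0374 / (0.3·0.0374 + 0.25·0.9626) ≈ 0.0446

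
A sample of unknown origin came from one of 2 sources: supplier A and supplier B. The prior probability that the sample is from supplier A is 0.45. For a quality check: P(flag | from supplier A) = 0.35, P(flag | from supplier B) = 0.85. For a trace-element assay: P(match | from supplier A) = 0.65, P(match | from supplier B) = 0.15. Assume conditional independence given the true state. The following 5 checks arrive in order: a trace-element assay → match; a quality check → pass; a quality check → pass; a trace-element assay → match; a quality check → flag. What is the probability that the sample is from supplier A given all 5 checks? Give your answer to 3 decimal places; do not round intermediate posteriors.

Apply Bayes' rule sequentially, carrying P(supplier A) forward.
After a trace-element assay='match': P(supplier A) = 0.65·0.4500 / (0.65·0.4500 + 0.15·0.5500) ≈ 0.7800
After a quality check='pass': P(supplier A) = 0.65·0.7800 / (0.65·0.7800 + 0.15·0.2200) ≈ 0.9389
After a quality check='pass': P(supplier A) = 0.65·0.9389 / (0.65·0.9389 + 0.15·0.0611) ≈ 0.9852
After a trace-element assay='match': P(supplier A) = 0.65·0.9852 / (0.65·0.9852 + 0.15·0.0148) ≈ 0.9965
After a quality check='flag': P(supplier A) = 0.35·0.9965 / (0.35·0.9965 + 0.85·0.0035) ≈ 0.9917

0.992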